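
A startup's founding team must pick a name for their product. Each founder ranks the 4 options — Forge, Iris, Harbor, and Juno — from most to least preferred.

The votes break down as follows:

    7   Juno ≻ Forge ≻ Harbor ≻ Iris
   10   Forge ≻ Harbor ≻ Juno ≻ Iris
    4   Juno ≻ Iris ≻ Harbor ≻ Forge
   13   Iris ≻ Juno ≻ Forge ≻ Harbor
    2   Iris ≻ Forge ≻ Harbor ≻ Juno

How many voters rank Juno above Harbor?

Ballots ranking Juno above Harbor: 7+4+13 = 24.
Ballots ranking Harbor above Juno: 10+2 = 12.
So 24 of 36 voters prefer Juno to Harbor.

24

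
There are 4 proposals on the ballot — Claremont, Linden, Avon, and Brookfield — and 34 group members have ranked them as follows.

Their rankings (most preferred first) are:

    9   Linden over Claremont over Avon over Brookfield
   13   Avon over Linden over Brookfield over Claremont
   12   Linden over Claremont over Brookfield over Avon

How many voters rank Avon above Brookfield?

22

Ballots ranking Avon above Brookfield: 9+13 = 22.
Ballots ranking Brookfield above Avon: 12.
So 22 of 34 voters prefer Avon to Brookfield.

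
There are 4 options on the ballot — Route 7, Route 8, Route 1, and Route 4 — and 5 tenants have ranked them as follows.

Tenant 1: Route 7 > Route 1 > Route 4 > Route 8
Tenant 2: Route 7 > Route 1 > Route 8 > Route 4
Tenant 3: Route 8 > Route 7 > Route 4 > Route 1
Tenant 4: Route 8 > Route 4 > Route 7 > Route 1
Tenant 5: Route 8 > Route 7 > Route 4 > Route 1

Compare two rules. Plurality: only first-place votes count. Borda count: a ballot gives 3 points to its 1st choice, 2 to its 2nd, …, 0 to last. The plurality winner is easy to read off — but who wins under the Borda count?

Route 7

Plurality first-place counts: Route 7 2, Route 8 3, Route 1 0, Route 4 0 → Route 8.
Borda totals: Route 7 11, Route 8 10, Route 1 4, Route 4 5 → Route 7.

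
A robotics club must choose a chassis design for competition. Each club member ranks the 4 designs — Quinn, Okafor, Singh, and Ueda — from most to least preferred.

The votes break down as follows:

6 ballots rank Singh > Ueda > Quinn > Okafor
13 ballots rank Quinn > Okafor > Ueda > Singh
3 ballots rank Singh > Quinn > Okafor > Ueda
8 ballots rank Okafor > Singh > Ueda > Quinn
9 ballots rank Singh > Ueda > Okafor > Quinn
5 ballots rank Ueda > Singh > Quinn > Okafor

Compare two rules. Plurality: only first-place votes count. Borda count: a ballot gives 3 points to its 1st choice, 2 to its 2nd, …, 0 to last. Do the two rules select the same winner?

Plurality first-place counts: Quinn 13, Okafor 8, Singh 18, Ueda 5 → Singh.
Borda totals: Quinn 56, Okafor 62, Singh 80, Ueda 66 → Singh.
The two rules agree on Singh.

Yes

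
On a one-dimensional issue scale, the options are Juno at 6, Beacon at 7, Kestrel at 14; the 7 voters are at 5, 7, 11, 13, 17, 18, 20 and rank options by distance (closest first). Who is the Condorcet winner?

With single-peaked preferences on a line, the Condorcet winner is the candidate closest to the median voter.
The median voter (position 13) is closest to Kestrel at 14.
Check: Kestrel vs Juno — voters closer to Kestrel: 5 of 7.

Kestrel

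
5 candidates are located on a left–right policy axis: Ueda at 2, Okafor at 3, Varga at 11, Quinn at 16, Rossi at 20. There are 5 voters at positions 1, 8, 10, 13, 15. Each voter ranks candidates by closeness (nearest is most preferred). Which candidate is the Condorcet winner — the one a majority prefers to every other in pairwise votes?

Varga

With single-peaked preferences on a line, the Condorcet winner is the candidate closest to the median voter.
The median voter (position 10) is closest to Varga at 11.
Check: Varga vs Ueda — voters closer to Varga: 4 of 5.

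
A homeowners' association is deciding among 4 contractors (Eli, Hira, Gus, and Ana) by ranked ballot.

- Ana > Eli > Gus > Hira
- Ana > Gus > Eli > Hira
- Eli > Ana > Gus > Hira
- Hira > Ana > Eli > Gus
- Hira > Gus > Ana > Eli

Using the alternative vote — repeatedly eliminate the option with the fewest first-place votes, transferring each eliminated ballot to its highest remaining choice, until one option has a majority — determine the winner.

Round 1: Hira 2, Ana 2, Eli 1, Gus 0. Gus has the fewest and is eliminated.
Round 2: Hira 2, Ana 2, Eli 1. Eli has the fewest and is eliminated.
Round 3: Ana 3, Hira 2. Ana has a majority.

Ana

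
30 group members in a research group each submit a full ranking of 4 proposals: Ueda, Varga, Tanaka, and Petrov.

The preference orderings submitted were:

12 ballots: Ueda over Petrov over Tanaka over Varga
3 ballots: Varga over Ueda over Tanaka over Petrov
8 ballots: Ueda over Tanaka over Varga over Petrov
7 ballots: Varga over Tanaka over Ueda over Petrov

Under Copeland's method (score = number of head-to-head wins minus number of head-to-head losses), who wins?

Ueda

Pairwise results:
  Ueda vs Varga: Ueda wins 20–10.
  Ueda vs Tanaka: Ueda wins 23–7.
  Ueda vs Petrov: Ueda wins 30–0.
  Varga vs Tanaka: Tanaka wins 20–10.
  Varga vs Petrov: Varga wins 18–12.
  Tanaka vs Petrov: Tanaka wins 18–12.
Copeland scores (wins − losses):
  Ueda: 3 − 0 = 3
  Varga: 1 − 2 = -1
  Tanaka: 2 − 1 = 1
  Petrov: 0 − 3 = -3
Ueda has the best Copeland score.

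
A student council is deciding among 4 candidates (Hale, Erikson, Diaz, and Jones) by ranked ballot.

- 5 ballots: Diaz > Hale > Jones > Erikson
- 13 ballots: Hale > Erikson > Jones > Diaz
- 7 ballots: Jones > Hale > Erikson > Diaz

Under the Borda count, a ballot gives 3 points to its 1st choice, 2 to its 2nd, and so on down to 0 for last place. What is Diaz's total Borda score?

15

Borda scores:
  Hale: 5·2 + 13·3 + 7·2 = 63
  Erikson: 5·0 + 13·2 + 7·1 = 33
  Diaz: 5·3 + 13·0 + 7·0 = 15
  Jones: 5·1 + 13·1 + 7·3 = 39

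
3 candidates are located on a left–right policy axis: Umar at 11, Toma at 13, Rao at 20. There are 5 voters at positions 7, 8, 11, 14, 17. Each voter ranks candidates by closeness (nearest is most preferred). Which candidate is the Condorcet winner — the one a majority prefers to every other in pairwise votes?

Umar

With single-peaked preferences on a line, the Condorcet winner is the candidate closest to the median voter.
The median voter (position 11) is closest to Umar at 11.
Check: Umar vs Rao — voters closer to Umar: 4 of 5.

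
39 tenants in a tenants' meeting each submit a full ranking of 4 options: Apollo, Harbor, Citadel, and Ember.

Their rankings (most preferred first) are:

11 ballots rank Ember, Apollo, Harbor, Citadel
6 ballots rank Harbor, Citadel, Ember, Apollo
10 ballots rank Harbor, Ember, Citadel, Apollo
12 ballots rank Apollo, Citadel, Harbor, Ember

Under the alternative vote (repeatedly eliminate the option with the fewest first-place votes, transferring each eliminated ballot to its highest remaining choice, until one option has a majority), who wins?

Apollo

Round 1: Harbor 16, Apollo 12, Ember 11, Citadel 0. Citadel has the fewest and is eliminated.
Round 2: Harbor 16, Apollo 12, Ember 11. Ember has the fewest and is eliminated.
Round 3: Apollo 23, Harbor 16. Apollo has a majority.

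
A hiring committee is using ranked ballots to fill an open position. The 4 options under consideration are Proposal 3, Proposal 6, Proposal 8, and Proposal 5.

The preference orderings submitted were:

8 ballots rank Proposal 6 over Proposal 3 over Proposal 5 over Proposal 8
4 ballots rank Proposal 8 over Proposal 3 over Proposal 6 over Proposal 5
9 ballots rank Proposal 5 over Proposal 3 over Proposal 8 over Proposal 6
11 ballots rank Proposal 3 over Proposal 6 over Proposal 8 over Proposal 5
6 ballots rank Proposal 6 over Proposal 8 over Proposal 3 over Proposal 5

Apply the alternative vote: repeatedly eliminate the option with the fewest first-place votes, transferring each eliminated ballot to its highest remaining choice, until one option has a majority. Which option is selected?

Round 1: Proposal 6 14, Proposal 3 11, Proposal 5 9, Proposal 8 4. Proposal 8 has the fewest and is eliminated.
Round 2: Proposal 3 15, Proposal 6 14, Proposal 5 9. Proposal 5 has the fewest and is eliminated.
Round 3: Proposal 3 24, Proposal 6 14. Proposal 3 has a majority.

Proposal 3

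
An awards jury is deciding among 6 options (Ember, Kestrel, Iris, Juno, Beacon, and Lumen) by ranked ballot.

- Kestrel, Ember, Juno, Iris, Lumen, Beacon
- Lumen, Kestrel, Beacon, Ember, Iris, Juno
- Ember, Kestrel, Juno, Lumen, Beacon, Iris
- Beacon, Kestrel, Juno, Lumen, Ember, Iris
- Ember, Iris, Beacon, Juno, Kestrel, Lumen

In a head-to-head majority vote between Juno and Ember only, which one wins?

Ember

Ballots ranking Juno above Ember: 1.
Ballots ranking Ember above Juno: 4.
Ember wins the head-to-head, 4–1.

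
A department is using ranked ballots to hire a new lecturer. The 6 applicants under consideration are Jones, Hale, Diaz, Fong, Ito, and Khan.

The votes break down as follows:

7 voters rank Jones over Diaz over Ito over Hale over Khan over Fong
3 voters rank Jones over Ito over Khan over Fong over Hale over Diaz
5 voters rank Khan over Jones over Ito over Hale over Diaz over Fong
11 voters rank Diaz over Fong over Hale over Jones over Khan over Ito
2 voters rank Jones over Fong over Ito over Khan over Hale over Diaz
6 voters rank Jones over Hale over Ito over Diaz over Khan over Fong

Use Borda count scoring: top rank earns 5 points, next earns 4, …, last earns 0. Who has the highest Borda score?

Borda scores:
  Jones: 7·5 + 3·5 + 5·4 + 11·2 + 2·5 + 6·5 = 132
  Hale: 7·2 + 3·1 + 5·2 + 11·3 + 2·1 + 6·4 = 86
  Diaz: 7·4 + 3·0 + 5·1 + 11·5 + 2·0 + 6·2 = 100
  Fong: 7·0 + 3·2 + 5·0 + 11·4 + 2·4 + 6·0 = 58
  Ito: 7·3 + 3·4 + 5·3 + 11·0 + 2·3 + 6·3 = 72
  Khan: 7·1 + 3·3 + 5·5 + 11·1 + 2·2 + 6·1 = 62
Jones has the highest total.

Jones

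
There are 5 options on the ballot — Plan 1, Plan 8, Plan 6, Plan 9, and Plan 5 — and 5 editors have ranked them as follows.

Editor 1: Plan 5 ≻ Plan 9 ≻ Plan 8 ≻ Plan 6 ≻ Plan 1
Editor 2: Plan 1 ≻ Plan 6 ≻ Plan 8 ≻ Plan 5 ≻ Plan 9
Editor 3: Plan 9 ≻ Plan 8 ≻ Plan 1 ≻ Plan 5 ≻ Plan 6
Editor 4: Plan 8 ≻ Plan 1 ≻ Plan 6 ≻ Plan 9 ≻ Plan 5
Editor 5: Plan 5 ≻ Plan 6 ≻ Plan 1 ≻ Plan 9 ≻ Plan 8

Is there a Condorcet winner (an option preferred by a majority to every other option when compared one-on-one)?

No

Head-to-head results (5 voters total):
Plan 1 vs Plan 8: Plan 8 wins 3–2.
Plan 1 vs Plan 6: Plan 1 wins 3–2.
Plan 1 vs Plan 9: Plan 1 wins 3–2.
Plan 1 vs Plan 5: Plan 1 wins 3–2.
Plan 8 vs Plan 6: Plan 8 wins 3–2.
Plan 8 vs Plan 9: Plan 9 wins 3–2.
Plan 8 vs Plan 5: Plan 8 wins 3–2.
Plan 6 vs Plan 9: Plan 6 wins 3–2.
Plan 6 vs Plan 5: Plan 5 wins 3–2.
Plan 9 vs Plan 5: Plan 5 wins 3–2.
No candidate beats all others: Plan 1 beats Plan 9 beats Plan 8 beats Plan 1, a majority cycle.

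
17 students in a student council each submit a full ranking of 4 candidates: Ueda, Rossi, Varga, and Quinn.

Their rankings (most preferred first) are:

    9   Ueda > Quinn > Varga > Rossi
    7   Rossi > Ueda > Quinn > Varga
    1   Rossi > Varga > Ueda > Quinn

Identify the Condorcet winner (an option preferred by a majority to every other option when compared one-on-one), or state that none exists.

Ueda

Head-to-head results (17 voters total):
Ueda vs Rossi: Ueda wins 9–8.
Ueda vs Varga: Ueda wins 16–1.
Ueda vs Quinn: Ueda wins 17–0.
Rossi vs Varga: Varga wins 9–8.
Rossi vs Quinn: Quinn wins 9–8.
Varga vs Quinn: Quinn wins 16–1.
Ueda beats each rival — Rossi (9–8), Varga (16–1), Quinn (17–0) — so Ueda is the Condorcet winner.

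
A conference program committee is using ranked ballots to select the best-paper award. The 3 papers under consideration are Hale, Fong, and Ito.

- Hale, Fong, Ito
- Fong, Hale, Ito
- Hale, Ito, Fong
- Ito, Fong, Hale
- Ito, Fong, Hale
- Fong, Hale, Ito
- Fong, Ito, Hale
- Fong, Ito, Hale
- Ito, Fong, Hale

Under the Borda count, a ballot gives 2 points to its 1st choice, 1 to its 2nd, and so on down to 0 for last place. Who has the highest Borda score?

Fong

Borda scores:
  Hale: 2 + 1 + 2 + 0 + 0 + 1 + 0 + 0 + 0 = 6
  Fong: 1 + 2 + 0 + 1 + 1 + 2 + 2 + 2 + 1 = 12
  Ito: 0 + 0 + 1 + 2 + 2 + 0 + 1 + 1 + 2 = 9
Fong has the highest total.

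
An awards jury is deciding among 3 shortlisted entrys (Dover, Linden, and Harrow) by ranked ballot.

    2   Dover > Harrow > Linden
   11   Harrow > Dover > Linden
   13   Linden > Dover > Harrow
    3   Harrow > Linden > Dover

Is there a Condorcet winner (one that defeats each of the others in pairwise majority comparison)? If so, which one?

Head-to-head results (29 voters total):
Dover vs Linden: Linden wins 16–13.
Dover vs Harrow: Dover wins 15–14.
Linden vs Harrow: Harrow wins 16–13.
No candidate beats all others: Dover beats Harrow beats Linden beats Dover, a majority cycle.

No Condorcet winner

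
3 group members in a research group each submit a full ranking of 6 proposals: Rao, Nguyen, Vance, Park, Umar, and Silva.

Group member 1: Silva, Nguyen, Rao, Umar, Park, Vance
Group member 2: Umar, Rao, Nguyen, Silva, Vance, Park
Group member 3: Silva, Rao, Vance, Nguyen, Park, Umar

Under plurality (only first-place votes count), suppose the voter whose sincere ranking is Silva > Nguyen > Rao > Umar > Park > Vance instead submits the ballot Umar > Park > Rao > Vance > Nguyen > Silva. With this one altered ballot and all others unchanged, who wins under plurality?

Umar

First-place totals with the altered ballot: Rao 0, Nguyen 0, Vance 0, Park 0, Umar 2, Silva 1.
The switch changes the winner from Silva to Umar.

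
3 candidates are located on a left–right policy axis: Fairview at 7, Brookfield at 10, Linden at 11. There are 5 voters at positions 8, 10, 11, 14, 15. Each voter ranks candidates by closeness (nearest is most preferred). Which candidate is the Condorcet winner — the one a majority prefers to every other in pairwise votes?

With single-peaked preferences on a line, the Condorcet winner is the candidate closest to the median voter.
The median voter (position 11) is closest to Linden at 11.
Check: Linden vs Fairview — voters closer to Linden: 4 of 5.

Linden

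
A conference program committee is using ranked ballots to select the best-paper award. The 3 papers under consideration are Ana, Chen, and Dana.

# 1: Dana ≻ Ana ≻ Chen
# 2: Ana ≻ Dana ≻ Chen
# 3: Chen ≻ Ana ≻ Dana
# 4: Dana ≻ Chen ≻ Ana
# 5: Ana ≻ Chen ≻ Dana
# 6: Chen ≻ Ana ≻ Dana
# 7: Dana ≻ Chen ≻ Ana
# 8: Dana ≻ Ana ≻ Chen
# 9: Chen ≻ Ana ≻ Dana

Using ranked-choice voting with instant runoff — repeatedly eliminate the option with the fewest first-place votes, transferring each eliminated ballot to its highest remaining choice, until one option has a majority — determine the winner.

Round 1: Dana 4, Chen 3, Ana 2. Ana has the fewest and is eliminated.
Round 2: Dana 5, Chen 4. Dana has a majority.

Dana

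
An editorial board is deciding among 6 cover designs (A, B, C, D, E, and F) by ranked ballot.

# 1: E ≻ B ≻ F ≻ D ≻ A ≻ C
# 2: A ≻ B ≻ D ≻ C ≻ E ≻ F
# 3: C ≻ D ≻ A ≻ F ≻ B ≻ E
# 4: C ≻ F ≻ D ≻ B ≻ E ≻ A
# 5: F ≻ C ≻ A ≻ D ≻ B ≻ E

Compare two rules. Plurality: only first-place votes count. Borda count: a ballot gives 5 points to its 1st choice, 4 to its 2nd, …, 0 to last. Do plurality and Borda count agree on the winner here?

Plurality first-place counts: A 1, B 0, C 2, D 0, E 1, F 1 → C.
Borda totals: A 12, B 12, C 16, D 14, E 7, F 14 → C.
The two rules agree on C.

Yes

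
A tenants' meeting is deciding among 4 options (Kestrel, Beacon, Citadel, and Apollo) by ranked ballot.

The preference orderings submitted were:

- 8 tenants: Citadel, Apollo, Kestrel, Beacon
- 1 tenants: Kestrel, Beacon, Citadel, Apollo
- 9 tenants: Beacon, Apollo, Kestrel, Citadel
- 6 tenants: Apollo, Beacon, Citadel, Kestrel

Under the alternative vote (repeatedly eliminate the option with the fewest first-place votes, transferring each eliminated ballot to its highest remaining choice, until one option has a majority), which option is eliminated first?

Kestrel

Round 1: Beacon 9, Citadel 8, Apollo 6, Kestrel 1. Kestrel has the fewest and is eliminated.
Round 2: Beacon 10, Citadel 8, Apollo 6. Apollo has the fewest and is eliminated.
Round 3: Beacon 16, Citadel 8. Beacon has a majority.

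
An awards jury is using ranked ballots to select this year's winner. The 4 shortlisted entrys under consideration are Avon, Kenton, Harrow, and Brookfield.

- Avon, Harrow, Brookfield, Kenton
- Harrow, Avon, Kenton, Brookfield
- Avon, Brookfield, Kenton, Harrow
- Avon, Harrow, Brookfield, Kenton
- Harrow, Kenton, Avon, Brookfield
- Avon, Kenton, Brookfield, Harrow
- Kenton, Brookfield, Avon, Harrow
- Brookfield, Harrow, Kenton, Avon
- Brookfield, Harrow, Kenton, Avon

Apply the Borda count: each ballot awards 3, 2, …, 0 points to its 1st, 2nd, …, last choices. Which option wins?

Avon

Borda scores:
  Avon: 3 + 2 + 3 + 3 + 1 + 3 + 1 + 0 + 0 = 16
  Kenton: 0 + 1 + 1 + 0 + 2 + 2 + 3 + 1 + 1 = 11
  Harrow: 2 + 3 + 0 + 2 + 3 + 0 + 0 + 2 + 2 = 14
  Brookfield: 1 + 0 + 2 + 1 + 0 + 1 + 2 + 3 + 3 = 13
Avon has the highest total.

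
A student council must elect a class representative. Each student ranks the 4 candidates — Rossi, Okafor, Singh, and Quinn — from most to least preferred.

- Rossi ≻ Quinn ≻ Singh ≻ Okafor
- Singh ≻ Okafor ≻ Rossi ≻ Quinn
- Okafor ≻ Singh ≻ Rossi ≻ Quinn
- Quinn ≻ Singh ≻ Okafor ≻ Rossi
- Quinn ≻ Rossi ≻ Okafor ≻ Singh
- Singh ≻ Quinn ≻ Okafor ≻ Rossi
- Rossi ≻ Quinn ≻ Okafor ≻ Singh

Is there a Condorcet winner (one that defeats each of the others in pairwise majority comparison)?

No

Head-to-head results (7 voters total):
Rossi vs Okafor: Okafor wins 4–3.
Rossi vs Singh: Singh wins 4–3.
Rossi vs Quinn: Rossi wins 4–3.
Okafor vs Singh: Singh wins 4–3.
Okafor vs Quinn: Quinn wins 5–2.
Singh vs Quinn: Quinn wins 4–3.
No candidate beats all others: Rossi beats Quinn beats Okafor beats Rossi, a majority cycle.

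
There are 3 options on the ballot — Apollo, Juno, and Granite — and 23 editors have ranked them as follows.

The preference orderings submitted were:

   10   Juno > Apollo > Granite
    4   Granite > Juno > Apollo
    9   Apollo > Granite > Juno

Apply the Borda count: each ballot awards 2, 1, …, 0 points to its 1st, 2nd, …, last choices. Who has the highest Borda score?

Apollo

Borda scores:
  Apollo: 10·1 + 4·0 + 9·2 = 28
  Juno: 10·2 + 4·1 + 9·0 = 24
  Granite: 10·0 + 4·2 + 9·1 = 17
Apollo has the highest total.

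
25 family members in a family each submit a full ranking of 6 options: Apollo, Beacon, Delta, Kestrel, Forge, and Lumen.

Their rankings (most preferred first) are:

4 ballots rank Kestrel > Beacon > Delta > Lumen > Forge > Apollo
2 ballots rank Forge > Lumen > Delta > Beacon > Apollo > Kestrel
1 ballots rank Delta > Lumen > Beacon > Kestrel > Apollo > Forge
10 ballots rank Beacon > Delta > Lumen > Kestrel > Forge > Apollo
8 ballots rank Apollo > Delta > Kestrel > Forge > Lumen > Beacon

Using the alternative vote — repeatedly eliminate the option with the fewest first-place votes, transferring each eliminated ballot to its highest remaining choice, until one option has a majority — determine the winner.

Round 1: Beacon 10, Apollo 8, Kestrel 4, Forge 2, Delta 1, Lumen 0. Lumen has the fewest and is eliminated.
Round 2: Beacon 10, Apollo 8, Kestrel 4, Forge 2, Delta 1. Delta has the fewest and is eliminated.
Round 3: Beacon 11, Apollo 8, Kestrel 4, Forge 2. Forge has the fewest and is eliminated.
Round 4: Beacon 13, Apollo 8, Kestrel 4. Beacon has a majority.

Beacon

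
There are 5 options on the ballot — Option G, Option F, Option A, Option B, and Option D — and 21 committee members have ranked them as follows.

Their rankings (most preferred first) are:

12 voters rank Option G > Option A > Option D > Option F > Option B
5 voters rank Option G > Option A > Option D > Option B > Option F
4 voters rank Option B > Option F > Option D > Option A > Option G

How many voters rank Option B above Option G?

Ballots ranking Option B above Option G: 4.
Ballots ranking Option G above Option B: 12+5 = 17.
So 4 of 21 voters prefer Option B to Option G.

4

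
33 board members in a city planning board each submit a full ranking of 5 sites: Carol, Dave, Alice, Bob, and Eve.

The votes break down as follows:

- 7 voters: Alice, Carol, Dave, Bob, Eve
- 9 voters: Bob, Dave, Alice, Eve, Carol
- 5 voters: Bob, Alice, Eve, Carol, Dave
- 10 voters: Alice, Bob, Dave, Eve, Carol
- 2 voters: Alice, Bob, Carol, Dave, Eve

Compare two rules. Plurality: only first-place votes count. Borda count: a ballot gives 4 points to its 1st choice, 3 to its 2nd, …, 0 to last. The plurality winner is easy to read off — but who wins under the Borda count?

Plurality first-place counts: Carol 0, Dave 0, Alice 19, Bob 14, Eve 0 → Alice.
Borda totals: Carol 30, Dave 63, Alice 109, Bob 99, Eve 29 → Alice.

Alice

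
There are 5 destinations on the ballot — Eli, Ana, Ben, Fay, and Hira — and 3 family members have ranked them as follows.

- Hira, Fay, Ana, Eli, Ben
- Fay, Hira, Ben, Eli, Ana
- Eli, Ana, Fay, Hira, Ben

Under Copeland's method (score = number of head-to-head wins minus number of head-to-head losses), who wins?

Pairwise results:
  Eli vs Ana: Eli wins 2–1.
  Eli vs Ben: Eli wins 2–1.
  Eli vs Fay: Fay wins 2–1.
  Eli vs Hira: Hira wins 2–1.
  Ana vs Ben: Ana wins 2–1.
  Ana vs Fay: Fay wins 2–1.
  Ana vs Hira: Hira wins 2–1.
  Ben vs Fay: Fay wins 3–0.
  Ben vs Hira: Hira wins 3–0.
  Fay vs Hira: Fay wins 2–1.
Copeland scores (wins − losses):
  Eli: 2 − 2 = 0
  Ana: 1 − 3 = -2
  Ben: 0 − 4 = -4
  Fay: 4 − 0 = 4
  Hira: 3 − 1 = 2
Fay has the best Copeland score.

Fay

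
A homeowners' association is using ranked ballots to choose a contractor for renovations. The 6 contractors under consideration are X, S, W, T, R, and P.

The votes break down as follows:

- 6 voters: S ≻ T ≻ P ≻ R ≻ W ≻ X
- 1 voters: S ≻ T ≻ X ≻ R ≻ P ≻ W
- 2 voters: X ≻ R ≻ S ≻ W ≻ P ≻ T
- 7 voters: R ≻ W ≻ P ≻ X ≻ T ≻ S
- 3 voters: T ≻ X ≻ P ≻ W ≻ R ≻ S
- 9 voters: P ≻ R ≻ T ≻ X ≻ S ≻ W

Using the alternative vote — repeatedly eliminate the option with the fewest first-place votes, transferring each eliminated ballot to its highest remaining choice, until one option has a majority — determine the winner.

P

Round 1: P 9, S 7, R 7, T 3, X 2, W 0. W has the fewest and is eliminated.
Round 2: P 9, S 7, R 7, T 3, X 2. X has the fewest and is eliminated.
Round 3: R 9, P 9, S 7, T 3. T has the fewest and is eliminated.
Round 4: P 12, R 9, S 7. S has the fewest and is eliminated.
Round 5: P 18, R 10. P has a majority.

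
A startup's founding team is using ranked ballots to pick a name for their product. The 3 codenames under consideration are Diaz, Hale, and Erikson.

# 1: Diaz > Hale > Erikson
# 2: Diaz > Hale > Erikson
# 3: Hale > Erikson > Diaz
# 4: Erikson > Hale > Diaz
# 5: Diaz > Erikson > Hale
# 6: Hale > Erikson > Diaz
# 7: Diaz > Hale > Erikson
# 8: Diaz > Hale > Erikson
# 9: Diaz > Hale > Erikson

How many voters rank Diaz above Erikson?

Ballots ranking Diaz above Erikson: 6.
Ballots ranking Erikson above Diaz: 3.
So 6 of 9 voters prefer Diaz to Erikson.

6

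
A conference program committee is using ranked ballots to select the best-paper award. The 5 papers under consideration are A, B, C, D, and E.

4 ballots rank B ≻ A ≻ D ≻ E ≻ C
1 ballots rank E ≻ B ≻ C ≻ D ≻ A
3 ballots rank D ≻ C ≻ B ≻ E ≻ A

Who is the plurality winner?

B

First-place vote totals:
  A: 0
  B: 4
  C: 0
  D: 3
  E: 1
B has the most first-place votes.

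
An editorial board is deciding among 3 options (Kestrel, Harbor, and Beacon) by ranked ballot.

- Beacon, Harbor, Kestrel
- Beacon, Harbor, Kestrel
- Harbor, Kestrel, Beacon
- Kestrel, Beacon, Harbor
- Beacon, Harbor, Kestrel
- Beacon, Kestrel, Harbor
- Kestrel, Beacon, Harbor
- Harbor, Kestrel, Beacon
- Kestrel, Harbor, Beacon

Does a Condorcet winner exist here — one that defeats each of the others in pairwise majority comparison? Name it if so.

Head-to-head results (9 voters total):
Kestrel vs Harbor: Harbor wins 5–4.
Kestrel vs Beacon: Kestrel wins 5–4.
Harbor vs Beacon: Beacon wins 6–3.
No candidate beats all others: Kestrel beats Beacon beats Harbor beats Kestrel, a majority cycle.

No Condorcet winner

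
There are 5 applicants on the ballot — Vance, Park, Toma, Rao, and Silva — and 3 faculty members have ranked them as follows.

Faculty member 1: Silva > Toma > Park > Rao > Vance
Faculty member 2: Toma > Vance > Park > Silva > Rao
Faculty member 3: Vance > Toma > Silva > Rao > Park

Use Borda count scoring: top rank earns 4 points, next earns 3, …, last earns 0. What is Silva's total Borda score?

Borda scores:
  Vance: 0 + 3 + 4 = 7
  Park: 2 + 2 + 0 = 4
  Toma: 3 + 4 + 3 = 10
  Rao: 1 + 0 + 1 = 2
  Silva: 4 + 1 + 2 = 7

7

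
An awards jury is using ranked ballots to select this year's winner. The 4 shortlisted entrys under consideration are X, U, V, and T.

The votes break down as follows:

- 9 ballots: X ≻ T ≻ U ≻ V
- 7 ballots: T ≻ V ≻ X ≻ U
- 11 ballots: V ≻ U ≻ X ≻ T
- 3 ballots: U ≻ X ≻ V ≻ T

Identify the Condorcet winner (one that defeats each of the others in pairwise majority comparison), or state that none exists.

There is no Condorcet winner

Head-to-head results (30 voters total):
X vs U: X wins 16–14.
X vs V: V wins 18–12.
X vs T: X wins 23–7.
U vs V: V wins 18–12.
U vs T: T wins 16–14.
V vs T: T wins 16–14.
No candidate beats all others: X beats T beats V beats X, a majority cycle.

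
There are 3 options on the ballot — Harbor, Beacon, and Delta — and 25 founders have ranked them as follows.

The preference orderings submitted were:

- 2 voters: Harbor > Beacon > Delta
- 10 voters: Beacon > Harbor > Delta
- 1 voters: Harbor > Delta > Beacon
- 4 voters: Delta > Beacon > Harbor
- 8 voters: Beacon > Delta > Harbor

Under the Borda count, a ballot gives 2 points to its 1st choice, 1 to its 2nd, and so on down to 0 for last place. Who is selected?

Beacon

Borda scores:
  Harbor: 2·2 + 10·1 + 2 + 4·0 + 8·0 = 16
  Beacon: 2·1 + 10·2 + 0 + 4·1 + 8·2 = 42
  Delta: 2·0 + 10·0 + 1 + 4·2 + 8·1 = 17
Beacon has the highest total.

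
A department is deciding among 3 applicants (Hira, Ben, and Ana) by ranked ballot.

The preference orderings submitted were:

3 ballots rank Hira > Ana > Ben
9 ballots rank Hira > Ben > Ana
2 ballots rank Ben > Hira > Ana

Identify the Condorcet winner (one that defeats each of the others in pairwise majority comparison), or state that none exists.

Hira

Head-to-head results (14 voters total):
Hira vs Ben: Hira wins 12–2.
Hira vs Ana: Hira wins 14–0.
Ben vs Ana: Ben wins 11–3.
Hira beats each rival — Ben (12–2), Ana (14–0) — so Hira is the Condorcet winner.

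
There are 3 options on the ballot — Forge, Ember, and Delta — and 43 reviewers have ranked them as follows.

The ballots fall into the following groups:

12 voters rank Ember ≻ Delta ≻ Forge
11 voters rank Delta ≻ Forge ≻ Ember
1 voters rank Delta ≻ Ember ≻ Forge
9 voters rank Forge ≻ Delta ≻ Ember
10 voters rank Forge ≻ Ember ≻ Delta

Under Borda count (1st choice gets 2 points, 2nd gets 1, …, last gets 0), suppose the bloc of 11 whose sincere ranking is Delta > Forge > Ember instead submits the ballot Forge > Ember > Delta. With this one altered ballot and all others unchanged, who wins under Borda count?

Forge

Borda totals with the altered ballot: Forge 60, Ember 46, Delta 23.
The winner is unchanged: still Forge.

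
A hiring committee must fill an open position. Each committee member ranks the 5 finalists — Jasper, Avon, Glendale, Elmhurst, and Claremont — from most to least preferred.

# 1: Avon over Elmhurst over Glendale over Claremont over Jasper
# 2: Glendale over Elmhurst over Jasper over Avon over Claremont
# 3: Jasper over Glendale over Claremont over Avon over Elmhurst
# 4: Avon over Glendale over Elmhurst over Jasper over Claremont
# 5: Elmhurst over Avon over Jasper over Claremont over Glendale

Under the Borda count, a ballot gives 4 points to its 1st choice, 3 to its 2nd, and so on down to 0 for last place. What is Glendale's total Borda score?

12

Borda scores:
  Jasper: 0 + 2 + 4 + 1 + 2 = 9
  Avon: 4 + 1 + 1 + 4 + 3 = 13
  Glendale: 2 + 4 + 3 + 3 + 0 = 12
  Elmhurst: 3 + 3 + 0 + 2 + 4 = 12
  Claremont: 1 + 0 + 2 + 0 + 1 = 4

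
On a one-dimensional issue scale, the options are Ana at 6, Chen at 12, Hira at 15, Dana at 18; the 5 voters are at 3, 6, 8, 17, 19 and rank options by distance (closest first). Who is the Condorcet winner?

With single-peaked preferences on a line, the Condorcet winner is the candidate closest to the median voter.
The median voter (position 8) is closest to Ana at 6.
Check: Ana vs Dana — voters closer to Ana: 3 of 5.

Ana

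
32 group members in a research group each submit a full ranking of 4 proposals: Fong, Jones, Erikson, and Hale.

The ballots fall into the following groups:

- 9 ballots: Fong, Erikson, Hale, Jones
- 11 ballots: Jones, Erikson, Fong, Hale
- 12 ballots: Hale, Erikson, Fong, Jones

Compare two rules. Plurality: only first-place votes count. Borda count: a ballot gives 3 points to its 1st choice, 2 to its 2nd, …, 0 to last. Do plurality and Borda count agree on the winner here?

Plurality first-place counts: Fong 9, Jones 11, Erikson 0, Hale 12 → Hale.
Borda totals: Fong 50, Jones 33, Erikson 64, Hale 45 → Erikson.
The two rules disagree: plurality picks Hale, Borda picks Erikson.

No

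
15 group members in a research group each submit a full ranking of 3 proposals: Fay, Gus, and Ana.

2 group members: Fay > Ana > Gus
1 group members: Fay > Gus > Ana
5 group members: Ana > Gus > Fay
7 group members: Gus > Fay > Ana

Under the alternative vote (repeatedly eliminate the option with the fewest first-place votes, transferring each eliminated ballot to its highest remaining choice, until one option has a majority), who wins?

Gus

Round 1: Gus 7, Ana 5, Fay 3. Fay has the fewest and is eliminated.
Round 2: Gus 8, Ana 7. Gus has a majority.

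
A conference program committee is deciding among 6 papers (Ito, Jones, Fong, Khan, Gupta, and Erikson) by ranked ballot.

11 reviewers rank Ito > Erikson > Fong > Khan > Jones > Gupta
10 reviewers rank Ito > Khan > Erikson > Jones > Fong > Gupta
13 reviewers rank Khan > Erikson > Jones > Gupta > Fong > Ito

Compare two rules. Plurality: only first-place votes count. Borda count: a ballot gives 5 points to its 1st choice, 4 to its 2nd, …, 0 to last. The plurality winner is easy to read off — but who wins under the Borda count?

Plurality first-place counts: Ito 21, Jones 0, Fong 0, Khan 13, Gupta 0, Erikson 0 → Ito.
Borda totals: Ito 105, Jones 70, Fong 56, Khan 127, Gupta 26, Erikson 126 → Khan.

Khan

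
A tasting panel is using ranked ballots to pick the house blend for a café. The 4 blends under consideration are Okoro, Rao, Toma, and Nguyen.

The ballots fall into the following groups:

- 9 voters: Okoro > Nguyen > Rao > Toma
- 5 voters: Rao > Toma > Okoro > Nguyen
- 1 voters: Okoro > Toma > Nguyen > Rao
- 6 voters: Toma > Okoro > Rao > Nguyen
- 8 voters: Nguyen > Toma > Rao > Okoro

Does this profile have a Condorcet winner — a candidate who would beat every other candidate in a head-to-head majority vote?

Head-to-head results (29 voters total):
Okoro vs Rao: Okoro wins 16–13.
Okoro vs Toma: Toma wins 19–10.
Okoro vs Nguyen: Okoro wins 21–8.
Rao vs Toma: Toma wins 15–14.
Rao vs Nguyen: Nguyen wins 18–11.
Toma vs Nguyen: Nguyen wins 17–12.
No candidate beats all others: Okoro beats Nguyen beats Toma beats Okoro, a majority cycle.

No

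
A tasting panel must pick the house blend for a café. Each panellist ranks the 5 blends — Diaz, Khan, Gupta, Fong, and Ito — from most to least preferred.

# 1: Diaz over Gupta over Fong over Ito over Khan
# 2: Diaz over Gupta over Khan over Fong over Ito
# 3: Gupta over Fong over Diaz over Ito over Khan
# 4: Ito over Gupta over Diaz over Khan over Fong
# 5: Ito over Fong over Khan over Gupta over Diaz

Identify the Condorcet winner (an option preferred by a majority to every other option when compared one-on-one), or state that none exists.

Gupta

Head-to-head results (5 voters total):
Diaz vs Khan: Diaz wins 4–1.
Diaz vs Gupta: Gupta wins 3–2.
Diaz vs Fong: Diaz wins 3–2.
Diaz vs Ito: Diaz wins 3–2.
Khan vs Gupta: Gupta wins 4–1.
Khan vs Fong: Fong wins 3–2.
Khan vs Ito: Ito wins 4–1.
Gupta vs Fong: Gupta wins 4–1.
Gupta vs Ito: Gupta wins 3–2.
Fong vs Ito: Fong wins 3–2.
Gupta beats each rival — Diaz (3–2), Khan (4–1), Fong (4–1), Ito (3–2) — so Gupta is the Condorcet winner.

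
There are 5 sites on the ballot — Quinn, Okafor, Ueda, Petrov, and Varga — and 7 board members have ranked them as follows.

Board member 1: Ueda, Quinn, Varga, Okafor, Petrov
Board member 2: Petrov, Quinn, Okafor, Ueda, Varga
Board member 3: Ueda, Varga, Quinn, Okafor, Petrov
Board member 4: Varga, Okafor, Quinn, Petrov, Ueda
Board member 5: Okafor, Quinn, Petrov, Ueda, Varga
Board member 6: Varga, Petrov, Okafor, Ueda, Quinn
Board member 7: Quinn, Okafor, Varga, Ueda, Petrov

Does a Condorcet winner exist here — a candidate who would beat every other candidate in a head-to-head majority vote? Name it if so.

Quinn

Head-to-head results (7 voters total):
Quinn vs Okafor: Quinn wins 4–3.
Quinn vs Ueda: Quinn wins 4–3.
Quinn vs Petrov: Quinn wins 5–2.
Quinn vs Varga: Quinn wins 4–3.
Okafor vs Ueda: Okafor wins 5–2.
Okafor vs Petrov: Okafor wins 5–2.
Okafor vs Varga: Varga wins 4–3.
Ueda vs Petrov: Petrov wins 4–3.
Ueda vs Varga: Ueda wins 4–3.
Petrov vs Varga: Varga wins 5–2.
Quinn beats each rival — Okafor (4–3), Ueda (4–3), Petrov (5–2), Varga (4–3) — so Quinn is the Condorcet winner.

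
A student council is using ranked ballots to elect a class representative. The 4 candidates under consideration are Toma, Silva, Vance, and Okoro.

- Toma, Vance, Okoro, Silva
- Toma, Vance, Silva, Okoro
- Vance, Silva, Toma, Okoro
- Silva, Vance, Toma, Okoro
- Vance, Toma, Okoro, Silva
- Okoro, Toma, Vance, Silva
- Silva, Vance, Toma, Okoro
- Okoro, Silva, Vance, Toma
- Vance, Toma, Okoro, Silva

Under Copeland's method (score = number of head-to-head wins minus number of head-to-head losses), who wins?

Vance

Pairwise results:
  Toma vs Silva: Toma wins 5–4.
  Toma vs Vance: Vance wins 6–3.
  Toma vs Okoro: Toma wins 7–2.
  Silva vs Vance: Vance wins 6–3.
  Silva vs Okoro: Okoro wins 5–4.
  Vance vs Okoro: Vance wins 7–2.
Copeland scores (wins − losses):
  Toma: 2 − 1 = 1
  Silva: 0 − 3 = -3
  Vance: 3 − 0 = 3
  Okoro: 1 − 2 = -1
Vance has the best Copeland score.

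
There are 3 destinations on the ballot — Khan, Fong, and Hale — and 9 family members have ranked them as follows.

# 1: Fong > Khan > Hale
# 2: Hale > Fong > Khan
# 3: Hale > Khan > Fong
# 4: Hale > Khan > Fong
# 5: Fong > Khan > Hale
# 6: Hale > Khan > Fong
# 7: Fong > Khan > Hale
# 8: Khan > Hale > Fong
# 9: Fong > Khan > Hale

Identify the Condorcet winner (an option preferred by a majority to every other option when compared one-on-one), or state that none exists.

Head-to-head results (9 voters total):
Khan vs Fong: Fong wins 5–4.
Khan vs Hale: Khan wins 5–4.
Fong vs Hale: Hale wins 5–4.
No candidate beats all others: Khan beats Hale beats Fong beats Khan, a majority cycle.

There is no Condorcet winner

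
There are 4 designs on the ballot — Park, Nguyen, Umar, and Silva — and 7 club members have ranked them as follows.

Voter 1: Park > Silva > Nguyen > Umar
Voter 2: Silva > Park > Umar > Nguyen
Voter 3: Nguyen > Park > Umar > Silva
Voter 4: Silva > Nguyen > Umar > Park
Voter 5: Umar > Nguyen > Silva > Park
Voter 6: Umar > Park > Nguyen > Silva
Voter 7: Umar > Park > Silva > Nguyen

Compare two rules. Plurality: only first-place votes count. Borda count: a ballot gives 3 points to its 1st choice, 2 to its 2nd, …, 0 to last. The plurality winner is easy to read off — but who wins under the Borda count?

Plurality first-place counts: Park 1, Nguyen 1, Umar 3, Silva 2 → Umar.
Borda totals: Park 11, Nguyen 9, Umar 12, Silva 10 → Umar.

Umar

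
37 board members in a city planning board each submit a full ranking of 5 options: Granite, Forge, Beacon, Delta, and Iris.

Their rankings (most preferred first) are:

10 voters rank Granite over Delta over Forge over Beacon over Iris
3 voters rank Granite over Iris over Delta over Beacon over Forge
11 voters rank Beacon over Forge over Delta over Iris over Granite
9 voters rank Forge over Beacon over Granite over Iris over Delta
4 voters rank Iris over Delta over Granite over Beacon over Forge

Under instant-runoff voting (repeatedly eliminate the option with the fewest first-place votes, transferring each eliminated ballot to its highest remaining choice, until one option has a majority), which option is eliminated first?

Delta

Round 1: Granite 13, Beacon 11, Forge 9, Iris 4, Delta 0. Delta has the fewest and is eliminated.
Round 2: Granite 13, Beacon 11, Forge 9, Iris 4. Iris has the fewest and is eliminated.
Round 3: Granite 17, Beacon 11, Forge 9. Forge has the fewest and is eliminated.
Round 4: Beacon 20, Granite 17. Beacon has a majority.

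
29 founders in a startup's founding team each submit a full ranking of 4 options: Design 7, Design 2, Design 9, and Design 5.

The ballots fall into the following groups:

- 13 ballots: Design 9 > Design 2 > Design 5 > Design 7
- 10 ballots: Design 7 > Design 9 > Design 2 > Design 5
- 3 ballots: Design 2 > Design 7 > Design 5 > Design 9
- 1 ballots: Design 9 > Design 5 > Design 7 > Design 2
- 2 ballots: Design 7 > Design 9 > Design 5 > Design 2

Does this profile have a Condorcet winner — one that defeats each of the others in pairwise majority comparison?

No

Head-to-head results (29 voters total):
Design 7 vs Design 2: Design 2 wins 16–13.
Design 7 vs Design 9: Design 7 wins 15–14.
Design 7 vs Design 5: Design 7 wins 15–14.
Design 2 vs Design 9: Design 9 wins 26–3.
Design 2 vs Design 5: Design 2 wins 26–3.
Design 9 vs Design 5: Design 9 wins 26–3.
No candidate beats all others: Design 7 beats Design 9 beats Design 2 beats Design 7, a majority cycle.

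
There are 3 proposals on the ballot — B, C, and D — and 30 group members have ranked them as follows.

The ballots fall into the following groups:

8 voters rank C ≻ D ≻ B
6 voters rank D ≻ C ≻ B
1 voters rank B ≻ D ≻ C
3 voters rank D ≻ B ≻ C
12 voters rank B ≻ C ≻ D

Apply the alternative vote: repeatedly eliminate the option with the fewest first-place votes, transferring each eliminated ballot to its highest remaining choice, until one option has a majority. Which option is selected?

D

Round 1: B 13, D 9, C 8. C has the fewest and is eliminated.
Round 2: D 17, B 13. D has a majority.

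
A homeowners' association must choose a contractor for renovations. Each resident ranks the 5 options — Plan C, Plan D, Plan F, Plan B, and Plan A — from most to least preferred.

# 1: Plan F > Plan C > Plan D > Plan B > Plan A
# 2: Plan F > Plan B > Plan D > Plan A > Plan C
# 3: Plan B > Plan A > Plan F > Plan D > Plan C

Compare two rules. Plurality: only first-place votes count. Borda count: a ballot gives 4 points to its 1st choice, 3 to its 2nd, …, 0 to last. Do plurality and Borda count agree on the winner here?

Plurality first-place counts: Plan C 0, Plan D 0, Plan F 2, Plan B 1, Plan A 0 → Plan F.
Borda totals: Plan C 3, Plan D 5, Plan F 10, Plan B 8, Plan A 4 → Plan F.
The two rules agree on Plan F.

Yes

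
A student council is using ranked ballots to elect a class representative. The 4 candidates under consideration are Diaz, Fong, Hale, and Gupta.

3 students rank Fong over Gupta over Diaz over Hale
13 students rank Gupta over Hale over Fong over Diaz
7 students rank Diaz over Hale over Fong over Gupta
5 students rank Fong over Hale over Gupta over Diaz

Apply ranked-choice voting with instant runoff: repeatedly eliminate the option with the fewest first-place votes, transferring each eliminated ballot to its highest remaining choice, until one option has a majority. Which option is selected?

Fong

Round 1: Gupta 13, Fong 8, Diaz 7, Hale 0. Hale has the fewest and is eliminated.
Round 2: Gupta 13, Fong 8, Diaz 7. Diaz has the fewest and is eliminated.
Round 3: Fong 15, Gupta 13. Fong has a majority.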